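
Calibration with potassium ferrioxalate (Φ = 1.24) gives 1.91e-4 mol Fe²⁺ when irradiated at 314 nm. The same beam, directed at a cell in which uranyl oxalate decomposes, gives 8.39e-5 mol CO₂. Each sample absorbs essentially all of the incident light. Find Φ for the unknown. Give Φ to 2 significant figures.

Photons absorbed by the actinometer: 1.91e-4 / 1.24 = 1.540e-4 mol.
Φ(unknown) = 8.39e-5 / 1.540e-4 = 0.54.

Φ = 0.54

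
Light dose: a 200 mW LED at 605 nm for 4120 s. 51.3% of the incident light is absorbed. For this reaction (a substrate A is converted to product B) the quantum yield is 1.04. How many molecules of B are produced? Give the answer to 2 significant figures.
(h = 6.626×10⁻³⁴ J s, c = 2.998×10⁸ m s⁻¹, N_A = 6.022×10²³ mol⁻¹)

1.3×10²¹ molecules

Photon energy at 605 nm: hc/λ = (6.626×10⁻³⁴)(2.998×10⁸)/(605×10⁻⁹) = 3.283×10⁻¹⁹ J.
Energy delivered: (200 mW)(4120 s) = 824.0 J.
Photons incident: 824.0 / 3.283×10⁻¹⁹ = 2.510×10²¹, i.e. 2.510×10²¹/6.022×10²³ = 0.004168 mol.
Photons absorbed: 0.513 × 0.004168 = 0.002138 mol.
Product: Φ × n_abs = 1.04 × 0.002138 = 0.002224 mol.
As a count: 0.002224 × 6.022×10²³ = 1.3×10²¹.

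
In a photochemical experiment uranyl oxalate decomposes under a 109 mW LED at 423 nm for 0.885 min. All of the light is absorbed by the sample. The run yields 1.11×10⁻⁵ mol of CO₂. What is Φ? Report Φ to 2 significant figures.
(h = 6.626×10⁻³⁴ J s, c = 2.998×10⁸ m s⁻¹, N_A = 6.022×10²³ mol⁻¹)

Φ = 0.54

Photon energy at 423 nm: hc/λ = (6.626×10⁻³⁴)(2.998×10⁸)/(423×10⁻⁹) = 4.696×10⁻¹⁹ J.
Energy delivered: (109 mW)(53.1 s) = 5.788 J.
Photons incident: 5.788 / 4.696×10⁻¹⁹ = 1.233×10¹⁹, i.e. 1.233×10¹⁹/6.022×10²³ = 2.047×10⁻⁵ mol.
Φ = 1.11×10⁻⁵ mol / 2.047×10⁻⁵ mol photons = 0.54.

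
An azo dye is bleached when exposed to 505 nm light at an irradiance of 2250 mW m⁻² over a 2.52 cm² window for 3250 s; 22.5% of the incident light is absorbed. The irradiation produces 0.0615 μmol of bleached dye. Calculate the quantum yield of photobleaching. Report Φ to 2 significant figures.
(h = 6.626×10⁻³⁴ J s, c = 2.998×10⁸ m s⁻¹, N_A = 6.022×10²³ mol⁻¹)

Product: 0.0615 μmol = 6.15×10⁻⁸ mol.
Photon energy at 505 nm: hc/λ = (6.626×10⁻³⁴)(2.998×10⁸)/(505×10⁻⁹) = 3.934×10⁻¹⁹ J.
Energy delivered: (2250 mW m⁻²)(2.52×10⁻⁴ m²)(3250 s) = 1.843 J.
Photons incident: 1.843 / 3.934×10⁻¹⁹ = 4.685×10¹⁸, i.e. 4.685×10¹⁸/6.022×10²³ = 7.780×10⁻⁶ mol.
Photons absorbed: 0.225 × 7.780×10⁻⁶ = 1.751×10⁻⁶ mol.
Φ = 6.15×10⁻⁸ mol / 1.751×10⁻⁶ mol photons = 0.035.

Φ = 0.035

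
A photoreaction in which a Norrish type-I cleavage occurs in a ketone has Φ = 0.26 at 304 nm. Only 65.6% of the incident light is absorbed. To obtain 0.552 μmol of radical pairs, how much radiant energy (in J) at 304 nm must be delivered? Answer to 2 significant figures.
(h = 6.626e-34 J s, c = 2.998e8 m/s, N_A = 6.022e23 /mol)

Product: 0.552 μmol = 5.52e-7 mol.
Photons that must be absorbed: 5.52e-7 / 0.26 = 2.123e-6 mol.
Incident photons needed: 2.123e-6 / 0.656 = 3.236e-6 mol.
Photon energy: hc/λ = 6.534e-19 J; per mole, 3.935e5 J mol⁻¹.
Energy required: 3.236e-6 × 3.935e5 = 1.3 J.

1.3 J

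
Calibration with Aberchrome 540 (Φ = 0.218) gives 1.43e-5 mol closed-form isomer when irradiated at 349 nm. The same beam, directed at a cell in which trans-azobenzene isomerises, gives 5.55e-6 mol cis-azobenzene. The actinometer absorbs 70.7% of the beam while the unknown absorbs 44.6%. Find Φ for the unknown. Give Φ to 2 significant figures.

Photons absorbed by the actinometer: 1.43e-5 / 0.218 = 6.560e-5 mol.
Incident flux: 6.560e-5 / 0.707 = 9.279e-5 einstein.
Absorbed by unknown: 0.446 × 9.279e-5 = 4.138e-5 mol.
Φ(unknown) = 5.55e-6 / 4.138e-5 = 0.13.

Φ = 0.13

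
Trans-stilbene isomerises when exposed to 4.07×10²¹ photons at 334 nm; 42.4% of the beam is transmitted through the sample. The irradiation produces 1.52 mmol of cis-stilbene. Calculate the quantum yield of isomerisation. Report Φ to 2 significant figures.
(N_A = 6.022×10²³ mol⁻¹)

Product: 1.52 mmol = 0.00152 mol.
Moles of photons: 4.07×10²¹ / 6.022×10²³ = 0.006759 mol.
Fraction absorbed: 1 − 42.4/100 = 0.5760.
Photons absorbed: 0.5760 × 0.006759 = 0.003893 mol.
Φ = 0.00152 mol / 0.003893 mol photons = 0.39.

Φ = 0.39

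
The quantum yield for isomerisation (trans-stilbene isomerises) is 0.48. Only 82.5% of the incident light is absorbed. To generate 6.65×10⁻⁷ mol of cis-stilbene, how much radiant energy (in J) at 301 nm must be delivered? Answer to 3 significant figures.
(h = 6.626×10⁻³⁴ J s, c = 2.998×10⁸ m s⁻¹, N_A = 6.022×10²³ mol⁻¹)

0.667 J

Photons that must be absorbed: 6.65×10⁻⁷ / 0.48 = 1.385×10⁻⁶ mol.
Incident photons needed: 1.385×10⁻⁶ / 0.825 = 1.679×10⁻⁶ mol.
Photon energy: hc/λ = 6.600×10⁻¹⁹ J; per mole, 3.975×10⁵ J mol⁻¹.
Energy required: 1.679×10⁻⁶ × 3.975×10⁵ = 0.667 J.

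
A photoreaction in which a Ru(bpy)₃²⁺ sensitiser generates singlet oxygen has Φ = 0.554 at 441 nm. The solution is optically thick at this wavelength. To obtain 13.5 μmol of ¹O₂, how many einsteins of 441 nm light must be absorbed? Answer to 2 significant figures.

Product: 13.5 μmol = 1.35×10⁻⁵ mol.
Photons that must be absorbed: 1.35×10⁻⁵ / 0.554 = 2.437×10⁻⁵ mol.

2.4×10⁻⁵ einstein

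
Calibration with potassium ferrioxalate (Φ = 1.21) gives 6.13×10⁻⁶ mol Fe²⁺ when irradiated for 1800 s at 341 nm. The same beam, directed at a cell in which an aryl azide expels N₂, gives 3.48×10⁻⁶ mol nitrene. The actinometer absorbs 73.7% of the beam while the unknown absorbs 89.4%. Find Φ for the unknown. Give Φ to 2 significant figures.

Photons absorbed by the actinometer: 6.13×10⁻⁶ / 1.21 = 5.066×10⁻⁶ mol.
Incident flux: 5.066×10⁻⁶ / 0.737 = 6.874×10⁻⁶ einstein.
Absorbed by unknown: 0.894 × 6.874×10⁻⁶ = 6.145×10⁻⁶ mol.
Φ(unknown) = 3.48×10⁻⁶ / 6.145×10⁻⁶ = 0.57.

Φ = 0.57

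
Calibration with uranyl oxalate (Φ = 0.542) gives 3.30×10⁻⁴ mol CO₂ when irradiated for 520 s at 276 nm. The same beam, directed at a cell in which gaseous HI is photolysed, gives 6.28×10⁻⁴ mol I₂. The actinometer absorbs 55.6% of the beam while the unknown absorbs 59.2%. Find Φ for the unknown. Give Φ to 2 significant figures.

Φ = 0.97

Photons absorbed by the actinometer: 3.30×10⁻⁴ / 0.542 = 6.089×10⁻⁴ mol.
Incident flux: 6.089×10⁻⁴ / 0.556 = 0.001095 einstein.
Absorbed by unknown: 0.592 × 0.001095 = 6.482×10⁻⁴ mol.
Φ(unknown) = 6.28×10⁻⁴ / 6.482×10⁻⁴ = 0.97.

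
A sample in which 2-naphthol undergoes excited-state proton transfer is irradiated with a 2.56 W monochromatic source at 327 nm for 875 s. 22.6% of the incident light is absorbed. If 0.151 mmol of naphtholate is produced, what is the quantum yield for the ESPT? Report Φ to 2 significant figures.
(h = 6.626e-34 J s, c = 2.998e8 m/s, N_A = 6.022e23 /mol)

Product: 0.151 mmol = 1.51e-4 mol.
Photon energy at 327 nm: hc/λ = (6.626e-34)(2.998e8)/(327e-9) = 6.075e-19 J.
Energy delivered: (2.56 W)(875 s) = 2240 J.
Photons incident: 2240 / 6.075e-19 = 3.687e21, i.e. 3.687e21/6.022e23 = 0.006123 mol.
Photons absorbed: 0.226 × 0.006123 = 0.001384 mol.
Φ = 1.51e-4 mol / 0.001384 mol photons = 0.11.

Φ = 0.11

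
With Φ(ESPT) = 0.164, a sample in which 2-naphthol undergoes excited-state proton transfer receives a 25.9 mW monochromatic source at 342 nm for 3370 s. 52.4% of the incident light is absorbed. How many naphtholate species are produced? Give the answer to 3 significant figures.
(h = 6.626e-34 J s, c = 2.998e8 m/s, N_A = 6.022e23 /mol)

Photon energy at 342 nm: hc/λ = (6.626e-34)(2.998e8)/(342e-9) = 5.808e-19 J.
Energy delivered: (25.9 mW)(3370 s) = 87.28 J.
Photons incident: 87.28 / 5.808e-19 = 1.503e20, i.e. 1.503e20/6.022e23 = 2.496e-4 mol.
Photons absorbed: 0.524 × 2.496e-4 = 1.308e-4 mol.
Product: Φ × n_abs = 0.164 × 1.308e-4 = 2.145e-5 mol.
As a count: 2.145e-5 × 6.022e23 = 1.29e19.

1.29e19 species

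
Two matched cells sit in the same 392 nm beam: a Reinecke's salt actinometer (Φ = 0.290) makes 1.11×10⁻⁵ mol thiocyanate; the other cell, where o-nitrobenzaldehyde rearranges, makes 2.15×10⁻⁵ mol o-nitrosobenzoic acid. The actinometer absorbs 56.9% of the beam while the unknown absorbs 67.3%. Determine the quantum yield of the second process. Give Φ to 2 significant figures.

Φ = 0.47

Photons absorbed by the actinometer: 1.11×10⁻⁵ / 0.290 = 3.828×10⁻⁵ mol.
Incident flux: 3.828×10⁻⁵ / 0.569 = 6.728×10⁻⁵ einstein.
Absorbed by unknown: 0.673 × 6.728×10⁻⁵ = 4.528×10⁻⁵ mol.
Φ(unknown) = 2.15×10⁻⁵ / 4.528×10⁻⁵ = 0.47.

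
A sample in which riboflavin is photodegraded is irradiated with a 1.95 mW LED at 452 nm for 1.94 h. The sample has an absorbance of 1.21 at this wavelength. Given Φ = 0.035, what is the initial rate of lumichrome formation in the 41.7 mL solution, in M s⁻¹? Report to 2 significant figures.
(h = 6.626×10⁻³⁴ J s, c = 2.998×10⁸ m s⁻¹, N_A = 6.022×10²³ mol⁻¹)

5.8×10⁻⁹ M s⁻¹

Photon energy at 452 nm: hc/λ = (6.626×10⁻³⁴)(2.998×10⁸)/(452×10⁻⁹) = 4.395×10⁻¹⁹ J.
Energy delivered: (1.95 mW)(6984 s) = 13.62 J.
Photons incident: 13.62 / 4.395×10⁻¹⁹ = 3.099×10¹⁹, i.e. 3.099×10¹⁹/6.022×10²³ = 5.146×10⁻⁵ mol.
Fraction absorbed: 1 − 10^(−1.21) = 0.9383.
Photons absorbed: 0.9383 × 5.146×10⁻⁵ = 4.828×10⁻⁵ mol.
Product formed: 0.035 × 4.828×10⁻⁵ = 1.690×10⁻⁶ mol.
Rate: 1.690×10⁻⁶ mol / (6984 s × 0.0417 L) = 5.8×10⁻⁹ M s⁻¹.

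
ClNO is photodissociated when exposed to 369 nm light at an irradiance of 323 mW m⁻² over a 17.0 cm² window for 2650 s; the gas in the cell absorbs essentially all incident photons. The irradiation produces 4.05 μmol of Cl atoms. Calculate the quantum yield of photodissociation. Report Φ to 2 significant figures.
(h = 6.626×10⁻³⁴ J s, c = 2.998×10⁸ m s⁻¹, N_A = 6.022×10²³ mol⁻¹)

Product: 4.05 μmol = 4.05×10⁻⁶ mol.
Photon energy at 369 nm: hc/λ = (6.626×10⁻³⁴)(2.998×10⁸)/(369×10⁻⁹) = 5.383×10⁻¹⁹ J.
Energy delivered: (323 mW m⁻²)(17.0×10⁻⁴ m²)(2650 s) = 1.455 J.
Photons incident: 1.455 / 5.383×10⁻¹⁹ = 2.703×10¹⁸, i.e. 2.703×10¹⁸/6.022×10²³ = 4.489×10⁻⁶ mol.
Φ = 4.05×10⁻⁶ mol / 4.489×10⁻⁶ mol photons = 0.90.

Φ = 0.90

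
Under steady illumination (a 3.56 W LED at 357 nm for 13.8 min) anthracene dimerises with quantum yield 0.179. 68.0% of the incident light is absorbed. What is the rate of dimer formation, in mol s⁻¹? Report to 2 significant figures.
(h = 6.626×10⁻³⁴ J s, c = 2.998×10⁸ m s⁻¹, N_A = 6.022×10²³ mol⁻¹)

Photon energy at 357 nm: hc/λ = (6.626×10⁻³⁴)(2.998×10⁸)/(357×10⁻⁹) = 5.564×10⁻¹⁹ J.
Energy delivered: (3.56 W)(828 s) = 2948 J.
Photons incident: 2948 / 5.564×10⁻¹⁹ = 5.298×10²¹, i.e. 5.298×10²¹/6.022×10²³ = 0.008798 mol.
Photons absorbed: 0.680 × 0.008798 = 0.005983 mol.
Product formed: 0.179 × 0.005983 = 0.001071 mol.
Rate: 0.001071 / 828 s = 1.3×10⁻⁶ mol s⁻¹.

1.3×10⁻⁶ mol s⁻¹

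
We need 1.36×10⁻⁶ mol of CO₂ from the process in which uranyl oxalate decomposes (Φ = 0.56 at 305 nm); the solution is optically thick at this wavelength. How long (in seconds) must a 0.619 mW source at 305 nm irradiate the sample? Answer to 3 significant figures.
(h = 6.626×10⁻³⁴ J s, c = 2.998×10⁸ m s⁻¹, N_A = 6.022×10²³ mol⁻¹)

t ≈ 1540 s

Photons that must be absorbed: 1.36×10⁻⁶ / 0.56 = 2.429×10⁻⁶ mol.
Photon energy: hc/λ = 6.513×10⁻¹⁹ J; per mole, 3.922×10⁵ J mol⁻¹.
Energy required: 2.429×10⁻⁶ × 3.922×10⁵ = 0.9527 J.
Time: 0.9527 J / 0.000619 W = 1540 s.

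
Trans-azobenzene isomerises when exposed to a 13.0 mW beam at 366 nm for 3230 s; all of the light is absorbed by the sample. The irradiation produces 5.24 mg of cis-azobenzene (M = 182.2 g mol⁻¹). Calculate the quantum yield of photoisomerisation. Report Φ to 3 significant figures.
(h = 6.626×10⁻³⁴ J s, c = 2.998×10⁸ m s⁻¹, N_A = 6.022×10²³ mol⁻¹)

Φ = 0.224

Product: 5.24 mg / 182.2 g mol⁻¹ = 2.876×10⁻⁵ mol.
Photon energy at 366 nm: hc/λ = (6.626×10⁻³⁴)(2.998×10⁸)/(366×10⁻⁹) = 5.428×10⁻¹⁹ J.
Energy delivered: (13.0 mW)(3230 s) = 41.99 J.
Photons incident: 41.99 / 5.428×10⁻¹⁹ = 7.736×10¹⁹, i.e. 7.736×10¹⁹/6.022×10²³ = 1.285×10⁻⁴ mol.
Φ = 2.876×10⁻⁵ mol / 1.285×10⁻⁴ mol photons = 0.224.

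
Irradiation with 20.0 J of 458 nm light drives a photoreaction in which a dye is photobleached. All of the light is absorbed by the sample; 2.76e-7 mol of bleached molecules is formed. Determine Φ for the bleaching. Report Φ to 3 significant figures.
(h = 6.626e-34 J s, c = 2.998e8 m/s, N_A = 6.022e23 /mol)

Photon energy at 458 nm: hc/λ = (6.626e-34)(2.998e8)/(458e-9) = 4.337e-19 J.
Photons incident: 20.0 / 4.337e-19 = 4.611e19, i.e. 4.611e19/6.022e23 = 7.657e-5 mol.
Φ = 2.76e-7 mol / 7.657e-5 mol photons = 0.00360.

Φ = 0.00360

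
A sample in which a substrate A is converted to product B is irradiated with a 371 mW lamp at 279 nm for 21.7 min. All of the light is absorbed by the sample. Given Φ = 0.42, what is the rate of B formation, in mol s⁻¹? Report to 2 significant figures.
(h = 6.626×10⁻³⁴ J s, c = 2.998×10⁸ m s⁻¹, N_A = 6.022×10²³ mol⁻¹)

3.6×10⁻⁷ mol s⁻¹

Photon energy at 279 nm: hc/λ = (6.626×10⁻³⁴)(2.998×10⁸)/(279×10⁻⁹) = 7.120×10⁻¹⁹ J.
Energy delivered: (371 mW)(1302 s) = 483.0 J.
Photons incident: 483.0 / 7.120×10⁻¹⁹ = 6.784×10²⁰, i.e. 6.784×10²⁰/6.022×10²³ = 0.001127 mol.
Product formed: 0.42 × 0.001127 = 4.733×10⁻⁴ mol.
Rate: 4.733×10⁻⁴ / 1302 s = 3.6×10⁻⁷ mol s⁻¹.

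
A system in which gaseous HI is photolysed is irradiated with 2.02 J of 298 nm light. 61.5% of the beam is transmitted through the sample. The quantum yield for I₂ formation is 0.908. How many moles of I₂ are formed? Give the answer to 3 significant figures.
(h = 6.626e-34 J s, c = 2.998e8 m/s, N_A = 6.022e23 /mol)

1.76e-6 mol

Photon energy at 298 nm: hc/λ = (6.626e-34)(2.998e8)/(298e-9) = 6.666e-19 J.
Photons incident: 2.02 / 6.666e-19 = 3.030e18, i.e. 3.030e18/6.022e23 = 5.032e-6 mol.
Fraction absorbed: 1 − 61.5/100 = 0.3850.
Photons absorbed: 0.3850 × 5.032e-6 = 1.937e-6 mol.
Product: Φ × n_abs = 0.908 × 1.937e-6 = 1.759e-6 mol.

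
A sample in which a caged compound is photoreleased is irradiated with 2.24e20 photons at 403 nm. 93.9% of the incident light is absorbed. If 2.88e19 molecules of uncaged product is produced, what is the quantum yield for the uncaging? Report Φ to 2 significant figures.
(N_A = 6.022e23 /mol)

Product: 2.88e19 / 6.022e23 = 4.782e-5 mol.
Moles of photons: 2.24e20 / 6.022e23 = 3.720e-4 mol.
Photons absorbed: 0.939 × 3.720e-4 = 3.493e-4 mol.
Φ = 4.782e-5 mol / 3.493e-4 mol photons = 0.14.

Φ = 0.14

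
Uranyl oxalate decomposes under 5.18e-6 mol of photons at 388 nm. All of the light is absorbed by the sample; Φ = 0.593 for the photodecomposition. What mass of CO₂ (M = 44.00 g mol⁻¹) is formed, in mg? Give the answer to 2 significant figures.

0.14 mg

Product: Φ × n_abs = 0.593 × 5.18e-6 = 3.072e-6 mol.
Mass: 3.072e-6 × 44.00 = 1.352e-4 g = 0.14 mg.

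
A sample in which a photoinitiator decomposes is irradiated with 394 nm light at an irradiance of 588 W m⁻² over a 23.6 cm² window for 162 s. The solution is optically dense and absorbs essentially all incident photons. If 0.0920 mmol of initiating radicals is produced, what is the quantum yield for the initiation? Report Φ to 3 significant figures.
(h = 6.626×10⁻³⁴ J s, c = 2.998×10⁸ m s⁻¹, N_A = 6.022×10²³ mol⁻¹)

Φ = 0.124

Product: 0.0920 mmol = 9.20×10⁻⁵ mol.
Photon energy at 394 nm: hc/λ = (6.626×10⁻³⁴)(2.998×10⁸)/(394×10⁻⁹) = 5.042×10⁻¹⁹ J.
Energy delivered: (588 W m⁻²)(23.6×10⁻⁴ m²)(162 s) = 224.8 J.
Photons incident: 224.8 / 5.042×10⁻¹⁹ = 4.459×10²⁰, i.e. 4.459×10²⁰/6.022×10²³ = 7.405×10⁻⁴ mol.
Φ = 9.20×10⁻⁵ mol / 7.405×10⁻⁴ mol photons = 0.124.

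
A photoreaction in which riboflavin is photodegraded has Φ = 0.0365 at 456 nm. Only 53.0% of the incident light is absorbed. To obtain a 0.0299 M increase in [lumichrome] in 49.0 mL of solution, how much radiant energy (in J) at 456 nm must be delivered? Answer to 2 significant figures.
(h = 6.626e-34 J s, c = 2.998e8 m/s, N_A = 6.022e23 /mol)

2.0e4 J

Product: (0.0299 M)(0.049 L) = 0.001465 mol.
Photons that must be absorbed: 0.001465 / 0.0365 = 0.04014 mol.
Incident photons needed: 0.04014 / 0.530 = 0.07574 mol.
Photon energy: hc/λ = 4.356e-19 J; per mole, 2.623e5 J mol⁻¹.
Energy required: 0.07574 × 2.623e5 = 2.0e4 J.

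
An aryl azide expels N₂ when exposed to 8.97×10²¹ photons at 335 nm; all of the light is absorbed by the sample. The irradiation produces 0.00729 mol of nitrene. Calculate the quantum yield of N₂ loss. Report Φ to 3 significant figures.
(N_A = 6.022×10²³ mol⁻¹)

Moles of photons: 8.97×10²¹ / 6.022×10²³ = 0.01490 mol.
Φ = 0.00729 mol / 0.01490 mol photons = 0.489.

Φ = 0.489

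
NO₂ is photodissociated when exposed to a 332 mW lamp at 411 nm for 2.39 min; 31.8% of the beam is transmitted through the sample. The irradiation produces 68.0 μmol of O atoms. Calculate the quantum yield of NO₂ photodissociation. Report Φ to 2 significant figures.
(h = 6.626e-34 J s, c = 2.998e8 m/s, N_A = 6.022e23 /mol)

Φ = 0.61

Product: 68.0 μmol = 6.80e-5 mol.
Photon energy at 411 nm: hc/λ = (6.626e-34)(2.998e8)/(411e-9) = 4.833e-19 J.
Energy delivered: (332 mW)(143.4 s) = 47.61 J.
Photons incident: 47.61 / 4.833e-19 = 9.851e19, i.e. 9.851e19/6.022e23 = 1.636e-4 mol.
Fraction absorbed: 1 − 31.8/100 = 0.6820.
Photons absorbed: 0.6820 × 1.636e-4 = 1.116e-4 mol.
Φ = 6.80e-5 mol / 1.116e-4 mol photons = 0.61.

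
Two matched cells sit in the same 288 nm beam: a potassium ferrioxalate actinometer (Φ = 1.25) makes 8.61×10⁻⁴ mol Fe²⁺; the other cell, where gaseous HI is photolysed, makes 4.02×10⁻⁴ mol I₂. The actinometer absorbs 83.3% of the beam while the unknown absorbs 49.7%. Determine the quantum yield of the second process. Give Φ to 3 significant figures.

Φ = 0.978

Photons absorbed by the actinometer: 8.61×10⁻⁴ / 1.25 = 6.888×10⁻⁴ mol.
Incident flux: 6.888×10⁻⁴ / 0.833 = 8.269×10⁻⁴ einstein.
Absorbed by unknown: 0.497 × 8.269×10⁻⁴ = 4.110×10⁻⁴ mol.
Φ(unknown) = 4.02×10⁻⁴ / 4.110×10⁻⁴ = 0.978.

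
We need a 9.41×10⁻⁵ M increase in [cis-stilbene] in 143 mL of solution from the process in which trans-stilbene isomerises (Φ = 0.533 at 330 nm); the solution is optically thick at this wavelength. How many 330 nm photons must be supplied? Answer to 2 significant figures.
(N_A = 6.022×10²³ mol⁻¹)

1.5×10¹⁹ photons

Product: (9.41×10⁻⁵ M)(0.143 L) = 1.346×10⁻⁵ mol.
Photons that must be absorbed: 1.346×10⁻⁵ / 0.533 = 2.525×10⁻⁵ mol.
Photon count: 2.525×10⁻⁵ × 6.022×10²³ = 1.5×10¹⁹.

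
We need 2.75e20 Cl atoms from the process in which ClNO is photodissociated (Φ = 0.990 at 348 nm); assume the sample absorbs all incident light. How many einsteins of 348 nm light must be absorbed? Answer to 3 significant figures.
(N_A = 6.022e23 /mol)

Product: 2.75e20 / 6.022e23 = 4.567e-4 mol.
Photons that must be absorbed: 4.567e-4 / 0.990 = 4.613e-4 mol.

4.61e-4 einstein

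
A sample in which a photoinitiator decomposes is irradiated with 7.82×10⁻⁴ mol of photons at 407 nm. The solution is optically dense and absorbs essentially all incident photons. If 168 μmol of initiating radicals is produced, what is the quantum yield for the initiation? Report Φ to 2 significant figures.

Φ = 0.21

Product: 168 μmol = 1.68×10⁻⁴ mol.
Φ = 1.68×10⁻⁴ mol / 7.82×10⁻⁴ mol photons = 0.21.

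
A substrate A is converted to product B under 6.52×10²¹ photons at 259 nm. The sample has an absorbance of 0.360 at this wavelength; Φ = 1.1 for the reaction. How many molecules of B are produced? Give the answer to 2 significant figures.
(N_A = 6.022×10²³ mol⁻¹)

4.0×10²¹ molecules

Moles of photons: 6.52×10²¹ / 6.022×10²³ = 0.01083 mol.
Fraction absorbed: 1 − 10^(−0.360) = 0.5635.
Photons absorbed: 0.5635 × 0.01083 = 0.006103 mol.
Product: Φ × n_abs = 1.1 × 0.006103 = 0.006713 mol.
As a count: 0.006713 × 6.022×10²³ = 4.0×10²¹.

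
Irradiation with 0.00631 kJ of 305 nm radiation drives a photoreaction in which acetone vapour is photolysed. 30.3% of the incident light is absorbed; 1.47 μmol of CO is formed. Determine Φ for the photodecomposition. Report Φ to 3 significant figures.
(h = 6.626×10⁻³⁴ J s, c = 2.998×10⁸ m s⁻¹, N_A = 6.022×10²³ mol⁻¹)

Φ = 0.302

Product: 1.47 μmol = 1.47×10⁻⁶ mol.
Photon energy at 305 nm: hc/λ = (6.626×10⁻³⁴)(2.998×10⁸)/(305×10⁻⁹) = 6.513×10⁻¹⁹ J.
Incident energy: 0.00631 kJ = 6.31 J.
Photons incident: 6.31 / 6.513×10⁻¹⁹ = 9.688×10¹⁸, i.e. 9.688×10¹⁸/6.022×10²³ = 1.609×10⁻⁵ mol.
Photons absorbed: 0.303 × 1.609×10⁻⁵ = 4.875×10⁻⁶ mol.
Φ = 1.47×10⁻⁶ mol / 4.875×10⁻⁶ mol photons = 0.302.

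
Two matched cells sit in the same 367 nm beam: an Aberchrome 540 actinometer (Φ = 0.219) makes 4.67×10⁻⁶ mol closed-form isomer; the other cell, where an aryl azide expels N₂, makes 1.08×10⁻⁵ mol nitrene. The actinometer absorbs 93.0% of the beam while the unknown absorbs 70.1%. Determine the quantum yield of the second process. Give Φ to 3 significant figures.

Φ = 0.672

Photons absorbed by the actinometer: 4.67×10⁻⁶ / 0.219 = 2.132×10⁻⁵ mol.
Incident flux: 2.132×10⁻⁵ / 0.930 = 2.292×10⁻⁵ einstein.
Absorbed by unknown: 0.701 × 2.292×10⁻⁵ = 1.607×10⁻⁵ mol.
Φ(unknown) = 1.08×10⁻⁵ / 1.607×10⁻⁵ = 0.672.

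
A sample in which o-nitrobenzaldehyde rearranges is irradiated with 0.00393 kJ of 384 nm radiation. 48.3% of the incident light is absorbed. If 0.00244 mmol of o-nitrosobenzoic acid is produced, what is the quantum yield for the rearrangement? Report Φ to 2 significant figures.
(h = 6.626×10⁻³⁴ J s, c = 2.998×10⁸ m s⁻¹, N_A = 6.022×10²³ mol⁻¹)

Product: 0.00244 mmol = 2.44×10⁻⁶ mol.
Photon energy at 384 nm: hc/λ = (6.626×10⁻³⁴)(2.998×10⁸)/(384×10⁻⁹) = 5.173×10⁻¹⁹ J.
Incident energy: 0.00393 kJ = 3.93 J.
Photons incident: 3.93 / 5.173×10⁻¹⁹ = 7.597×10¹⁸, i.e. 7.597×10¹⁸/6.022×10²³ = 1.262×10⁻⁵ mol.
Photons absorbed: 0.483 × 1.262×10⁻⁵ = 6.095×10⁻⁶ mol.
Φ = 2.44×10⁻⁶ mol / 6.095×10⁻⁶ mol photons = 0.40.

Φ = 0.40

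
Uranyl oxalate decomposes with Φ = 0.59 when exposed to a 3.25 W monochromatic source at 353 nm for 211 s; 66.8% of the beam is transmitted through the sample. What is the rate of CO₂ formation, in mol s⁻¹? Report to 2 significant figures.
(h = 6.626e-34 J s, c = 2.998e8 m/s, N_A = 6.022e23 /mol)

Photon energy at 353 nm: hc/λ = (6.626e-34)(2.998e8)/(353e-9) = 5.627e-19 J.
Energy delivered: (3.25 W)(211 s) = 685.8 J.
Photons incident: 685.8 / 5.627e-19 = 1.219e21, i.e. 1.219e21/6.022e23 = 0.002024 mol.
Fraction absorbed: 1 − 66.8/100 = 0.3320.
Photons absorbed: 0.3320 × 0.002024 = 6.720e-4 mol.
Product formed: 0.59 × 6.720e-4 = 3.965e-4 mol.
Rate: 3.965e-4 / 211 s = 1.9e-6 mol s⁻¹.

1.9e-6 mol s⁻¹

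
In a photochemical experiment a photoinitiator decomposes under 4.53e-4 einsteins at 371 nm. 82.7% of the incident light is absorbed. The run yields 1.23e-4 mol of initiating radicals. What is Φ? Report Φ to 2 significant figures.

Photons absorbed: 0.827 × 4.53e-4 = 3.746e-4 mol.
Φ = 1.23e-4 mol / 3.746e-4 mol photons = 0.33.

Φ = 0.33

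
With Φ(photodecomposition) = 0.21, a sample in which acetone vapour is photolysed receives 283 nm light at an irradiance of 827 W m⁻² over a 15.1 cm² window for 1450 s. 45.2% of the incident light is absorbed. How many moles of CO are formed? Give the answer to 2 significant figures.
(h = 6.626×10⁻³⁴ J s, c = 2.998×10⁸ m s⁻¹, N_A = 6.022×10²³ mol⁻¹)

Photon energy at 283 nm: hc/λ = (6.626×10⁻³⁴)(2.998×10⁸)/(283×10⁻⁹) = 7.019×10⁻¹⁹ J.
Energy delivered: (827 W m⁻²)(15.1×10⁻⁴ m²)(1450 s) = 1811 J.
Photons incident: 1811 / 7.019×10⁻¹⁹ = 2.580×10²¹, i.e. 2.580×10²¹/6.022×10²³ = 0.004284 mol.
Photons absorbed: 0.452 × 0.004284 = 0.001936 mol.
Product: Φ × n_abs = 0.21 × 0.001936 = 4.066×10⁻⁴ mol.

4.1×10⁻⁴ mol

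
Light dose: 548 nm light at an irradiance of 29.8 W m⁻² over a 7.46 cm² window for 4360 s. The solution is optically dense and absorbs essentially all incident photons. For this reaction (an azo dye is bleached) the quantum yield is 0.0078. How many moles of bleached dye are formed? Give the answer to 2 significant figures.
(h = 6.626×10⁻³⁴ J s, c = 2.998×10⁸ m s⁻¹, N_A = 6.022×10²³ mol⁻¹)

Photon energy at 548 nm: hc/λ = (6.626×10⁻³⁴)(2.998×10⁸)/(548×10⁻⁹) = 3.625×10⁻¹⁹ J.
Energy delivered: (29.8 W m⁻²)(7.46×10⁻⁴ m²)(4360 s) = 96.93 J.
Photons incident: 96.93 / 3.625×10⁻¹⁹ = 2.674×10²⁰, i.e. 2.674×10²⁰/6.022×10²³ = 4.440×10⁻⁴ mol.
Product: Φ × n_abs = 0.0078 × 4.440×10⁻⁴ = 3.463×10⁻⁶ mol.

3.5×10⁻⁶ mol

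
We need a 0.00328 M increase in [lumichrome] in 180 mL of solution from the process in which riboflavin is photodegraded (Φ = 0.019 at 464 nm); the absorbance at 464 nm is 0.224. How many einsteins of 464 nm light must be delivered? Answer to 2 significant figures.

Product: (0.00328 M)(0.18 L) = 5.904×10⁻⁴ mol.
Photons that must be absorbed: 5.904×10⁻⁴ / 0.019 = 0.03107 mol.
Fraction absorbed: 1 − 10^(−0.224) = 0.4030.
Incident photons needed: 0.03107 / 0.4030 = 0.07710 mol.

0.077 einstein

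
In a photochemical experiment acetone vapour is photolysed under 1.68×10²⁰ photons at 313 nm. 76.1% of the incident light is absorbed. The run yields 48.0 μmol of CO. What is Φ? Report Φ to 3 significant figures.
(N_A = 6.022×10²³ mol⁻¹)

Product: 48.0 μmol = 4.80×10⁻⁵ mol.
Moles of photons: 1.68×10²⁰ / 6.022×10²³ = 2.790×10⁻⁴ mol.
Photons absorbed: 0.761 × 2.790×10⁻⁴ = 2.123×10⁻⁴ mol.
Φ = 4.80×10⁻⁵ mol / 2.123×10⁻⁴ mol photons = 0.226.

Φ = 0.226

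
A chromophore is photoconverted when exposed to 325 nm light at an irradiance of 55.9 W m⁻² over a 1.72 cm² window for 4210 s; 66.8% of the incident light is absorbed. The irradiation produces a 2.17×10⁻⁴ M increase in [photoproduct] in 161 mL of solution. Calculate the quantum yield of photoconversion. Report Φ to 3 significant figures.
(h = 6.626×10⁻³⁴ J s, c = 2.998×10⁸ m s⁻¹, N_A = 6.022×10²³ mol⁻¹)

Product: (2.17×10⁻⁴ M)(0.161 L) = 3.494×10⁻⁵ mol.
Photon energy at 325 nm: hc/λ = (6.626×10⁻³⁴)(2.998×10⁸)/(325×10⁻⁹) = 6.112×10⁻¹⁹ J.
Energy delivered: (55.9 W m⁻²)(1.72×10⁻⁴ m²)(4210 s) = 40.48 J.
Photons incident: 40.48 / 6.112×10⁻¹⁹ = 6.623×10¹⁹, i.e. 6.623×10¹⁹/6.022×10²³ = 1.100×10⁻⁴ mol.
Photons absorbed: 0.668 × 1.100×10⁻⁴ = 7.348×10⁻⁵ mol.
Φ = 3.494×10⁻⁵ mol / 7.348×10⁻⁵ mol photons = 0.476.

Φ = 0.476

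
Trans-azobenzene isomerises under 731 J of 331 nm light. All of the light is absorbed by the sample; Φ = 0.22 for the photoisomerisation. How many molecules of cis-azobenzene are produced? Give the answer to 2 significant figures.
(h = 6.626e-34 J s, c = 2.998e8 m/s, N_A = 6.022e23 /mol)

Photon energy at 331 nm: hc/λ = (6.626e-34)(2.998e8)/(331e-9) = 6.001e-19 J.
Photons incident: 731 / 6.001e-19 = 1.218e21, i.e. 1.218e21/6.022e23 = 0.002023 mol.
Product: Φ × n_abs = 0.22 × 0.002023 = 4.451e-4 mol.
As a count: 4.451e-4 × 6.022e23 = 2.7e20.

2.7e20 molecules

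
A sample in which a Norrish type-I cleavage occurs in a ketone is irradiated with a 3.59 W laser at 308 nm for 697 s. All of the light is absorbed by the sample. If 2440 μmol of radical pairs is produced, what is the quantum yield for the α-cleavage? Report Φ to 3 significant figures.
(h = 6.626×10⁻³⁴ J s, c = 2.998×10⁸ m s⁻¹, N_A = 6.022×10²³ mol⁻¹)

Φ = 0.379

Product: 2440 μmol = 0.00244 mol.
Photon energy at 308 nm: hc/λ = (6.626×10⁻³⁴)(2.998×10⁸)/(308×10⁻⁹) = 6.450×10⁻¹⁹ J.
Energy delivered: (3.59 W)(697 s) = 2502 J.
Photons incident: 2502 / 6.450×10⁻¹⁹ = 3.879×10²¹, i.e. 3.879×10²¹/6.022×10²³ = 0.006441 mol.
Φ = 0.00244 mol / 0.006441 mol photons = 0.379.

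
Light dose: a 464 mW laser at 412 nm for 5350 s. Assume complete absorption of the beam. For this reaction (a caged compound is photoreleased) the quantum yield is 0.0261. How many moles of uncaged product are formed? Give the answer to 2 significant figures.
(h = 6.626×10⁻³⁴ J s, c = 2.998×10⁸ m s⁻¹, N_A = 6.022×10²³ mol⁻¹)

Photon energy at 412 nm: hc/λ = (6.626×10⁻³⁴)(2.998×10⁸)/(412×10⁻⁹) = 4.822×10⁻¹⁹ J.
Energy delivered: (464 mW)(5350 s) = 2482 J.
Photons incident: 2482 / 4.822×10⁻¹⁹ = 5.147×10²¹, i.e. 5.147×10²¹/6.022×10²³ = 0.008547 mol.
Product: Φ × n_abs = 0.0261 × 0.008547 = 2.231×10⁻⁴ mol.

2.2×10⁻⁴ mol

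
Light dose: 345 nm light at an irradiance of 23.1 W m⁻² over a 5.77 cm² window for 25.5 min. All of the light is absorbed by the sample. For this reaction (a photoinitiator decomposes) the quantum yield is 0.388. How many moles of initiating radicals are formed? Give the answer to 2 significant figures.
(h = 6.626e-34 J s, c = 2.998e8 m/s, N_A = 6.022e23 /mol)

Photon energy at 345 nm: hc/λ = (6.626e-34)(2.998e8)/(345e-9) = 5.758e-19 J.
Energy delivered: (23.1 W m⁻²)(5.77e-4 m²)(1530 s) = 20.39 J.
Photons incident: 20.39 / 5.758e-19 = 3.541e19, i.e. 3.541e19/6.022e23 = 5.880e-5 mol.
Product: Φ × n_abs = 0.388 × 5.880e-5 = 2.281e-5 mol.

2.3e-5 mol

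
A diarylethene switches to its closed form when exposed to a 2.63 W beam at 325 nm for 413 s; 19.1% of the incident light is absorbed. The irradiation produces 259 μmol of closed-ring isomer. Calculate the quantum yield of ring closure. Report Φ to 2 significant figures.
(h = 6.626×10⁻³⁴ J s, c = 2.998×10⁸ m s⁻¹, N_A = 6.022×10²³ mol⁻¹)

Product: 259 μmol = 2.59×10⁻⁴ mol.
Photon energy at 325 nm: hc/λ = (6.626×10⁻³⁴)(2.998×10⁸)/(325×10⁻⁹) = 6.112×10⁻¹⁹ J.
Energy delivered: (2.63 W)(413 s) = 1086 J.
Photons incident: 1086 / 6.112×10⁻¹⁹ = 1.777×10²¹, i.e. 1.777×10²¹/6.022×10²³ = 0.002951 mol.
Photons absorbed: 0.191 × 0.002951 = 5.636×10⁻⁴ mol.
Φ = 2.59×10⁻⁴ mol / 5.636×10⁻⁴ mol photons = 0.46.

Φ = 0.46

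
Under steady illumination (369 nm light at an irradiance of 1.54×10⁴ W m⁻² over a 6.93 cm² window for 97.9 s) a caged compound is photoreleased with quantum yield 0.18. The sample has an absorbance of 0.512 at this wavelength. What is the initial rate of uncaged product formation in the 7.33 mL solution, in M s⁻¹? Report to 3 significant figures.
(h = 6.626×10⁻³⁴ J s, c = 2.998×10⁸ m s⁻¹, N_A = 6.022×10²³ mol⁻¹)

5.60×10⁻⁴ M s⁻¹

Photon energy at 369 nm: hc/λ = (6.626×10⁻³⁴)(2.998×10⁸)/(369×10⁻⁹) = 5.383×10⁻¹⁹ J.
Energy delivered: (1.54×10⁴ W m⁻²)(6.93×10⁻⁴ m²)(97.9 s) = 1045 J.
Photons incident: 1045 / 5.383×10⁻¹⁹ = 1.941×10²¹, i.e. 1.941×10²¹/6.022×10²³ = 0.003223 mol.
Fraction absorbed: 1 − 10^(−0.512) = 0.6924.
Photons absorbed: 0.6924 × 0.003223 = 0.002232 mol.
Product formed: 0.18 × 0.002232 = 4.018×10⁻⁴ mol.
Rate: 4.018×10⁻⁴ mol / (97.9 s × 0.00733 L) = 5.60×10⁻⁴ M s⁻¹.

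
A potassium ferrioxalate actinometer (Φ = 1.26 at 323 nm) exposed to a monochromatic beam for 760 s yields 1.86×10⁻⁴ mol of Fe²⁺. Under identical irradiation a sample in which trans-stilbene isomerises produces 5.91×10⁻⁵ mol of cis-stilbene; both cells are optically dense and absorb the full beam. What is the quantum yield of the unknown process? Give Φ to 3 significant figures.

Photons absorbed by the actinometer: 1.86×10⁻⁴ / 1.26 = 1.476×10⁻⁴ mol.
Φ(unknown) = 5.91×10⁻⁵ / 1.476×10⁻⁴ = 0.400.

Φ = 0.400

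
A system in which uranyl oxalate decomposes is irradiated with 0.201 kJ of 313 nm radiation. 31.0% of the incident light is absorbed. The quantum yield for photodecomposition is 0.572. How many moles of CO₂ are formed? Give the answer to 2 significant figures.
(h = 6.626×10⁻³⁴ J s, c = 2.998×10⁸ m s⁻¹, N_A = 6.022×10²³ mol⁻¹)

Photon energy at 313 nm: hc/λ = (6.626×10⁻³⁴)(2.998×10⁸)/(313×10⁻⁹) = 6.347×10⁻¹⁹ J.
Incident energy: 0.201 kJ = 201 J.
Photons incident: 201 / 6.347×10⁻¹⁹ = 3.167×10²⁰, i.e. 3.167×10²⁰/6.022×10²³ = 5.259×10⁻⁴ mol.
Photons absorbed: 0.310 × 5.259×10⁻⁴ = 1.630×10⁻⁴ mol.
Product: Φ × n_abs = 0.572 × 1.630×10⁻⁴ = 9.324×10⁻⁵ mol.

9.3×10⁻⁵ mol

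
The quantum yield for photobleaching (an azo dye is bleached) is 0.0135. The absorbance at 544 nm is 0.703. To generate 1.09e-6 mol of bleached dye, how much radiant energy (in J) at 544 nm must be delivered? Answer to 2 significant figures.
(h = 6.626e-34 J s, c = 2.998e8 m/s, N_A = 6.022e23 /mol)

Photons that must be absorbed: 1.09e-6 / 0.0135 = 8.074e-5 mol.
Fraction absorbed: 1 − 10^(−0.703) = 0.8018.
Incident photons needed: 8.074e-5 / 0.8018 = 1.007e-4 mol.
Photon energy: hc/λ = 3.652e-19 J; per mole, 2.199e5 J mol⁻¹.
Energy required: 1.007e-4 × 2.199e5 = 22 J.

22 J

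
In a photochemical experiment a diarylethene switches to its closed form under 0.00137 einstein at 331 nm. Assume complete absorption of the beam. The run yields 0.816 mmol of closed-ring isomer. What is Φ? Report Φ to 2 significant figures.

Φ = 0.60

Product: 0.816 mmol = 8.16×10⁻⁴ mol.
Φ = 8.16×10⁻⁴ mol / 0.00137 mol photons = 0.60.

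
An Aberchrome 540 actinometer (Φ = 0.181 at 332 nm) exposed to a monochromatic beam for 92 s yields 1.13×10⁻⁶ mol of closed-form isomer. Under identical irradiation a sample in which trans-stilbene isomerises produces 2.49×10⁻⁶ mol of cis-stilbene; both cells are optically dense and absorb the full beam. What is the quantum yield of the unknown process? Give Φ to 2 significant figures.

Photons absorbed by the actinometer: 1.13×10⁻⁶ / 0.181 = 6.243×10⁻⁶ mol.
Φ(unknown) = 2.49×10⁻⁶ / 6.243×10⁻⁶ = 0.40.

Φ = 0.40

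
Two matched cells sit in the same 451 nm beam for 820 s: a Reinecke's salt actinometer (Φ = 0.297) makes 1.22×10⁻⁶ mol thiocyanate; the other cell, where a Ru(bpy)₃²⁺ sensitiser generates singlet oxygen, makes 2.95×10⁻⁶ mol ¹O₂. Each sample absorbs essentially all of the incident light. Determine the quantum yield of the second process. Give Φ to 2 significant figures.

Φ = 0.72

Photons absorbed by the actinometer: 1.22×10⁻⁶ / 0.297 = 4.108×10⁻⁶ mol.
Φ(unknown) = 2.95×10⁻⁶ / 4.108×10⁻⁶ = 0.72.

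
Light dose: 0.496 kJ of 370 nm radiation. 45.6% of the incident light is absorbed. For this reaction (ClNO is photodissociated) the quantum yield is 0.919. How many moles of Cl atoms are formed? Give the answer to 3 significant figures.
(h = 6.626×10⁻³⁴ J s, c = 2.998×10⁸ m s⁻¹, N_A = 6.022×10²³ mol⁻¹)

Photon energy at 370 nm: hc/λ = (6.626×10⁻³⁴)(2.998×10⁸)/(370×10⁻⁹) = 5.369×10⁻¹⁹ J.
Incident energy: 0.496 kJ = 496 J.
Photons incident: 496 / 5.369×10⁻¹⁹ = 9.238×10²⁰, i.e. 9.238×10²⁰/6.022×10²³ = 0.001534 mol.
Photons absorbed: 0.456 × 0.001534 = 6.995×10⁻⁴ mol.
Product: Φ × n_abs = 0.919 × 6.995×10⁻⁴ = 6.428×10⁻⁴ mol.

6.43×10⁻⁴ mol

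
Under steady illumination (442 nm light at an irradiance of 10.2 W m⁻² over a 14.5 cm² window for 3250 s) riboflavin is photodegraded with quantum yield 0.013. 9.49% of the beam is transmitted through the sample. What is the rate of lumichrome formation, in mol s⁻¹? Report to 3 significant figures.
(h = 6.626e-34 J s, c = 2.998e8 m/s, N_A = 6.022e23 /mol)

6.43e-10 mol s⁻¹

Photon energy at 442 nm: hc/λ = (6.626e-34)(2.998e8)/(442e-9) = 4.494e-19 J.
Energy delivered: (10.2 W m⁻²)(14.5e-4 m²)(3250 s) = 48.07 J.
Photons incident: 48.07 / 4.494e-19 = 1.070e20, i.e. 1.070e20/6.022e23 = 1.777e-4 mol.
Fraction absorbed: 1 − 9.49/100 = 0.9051.
Photons absorbed: 0.9051 × 1.777e-4 = 1.608e-4 mol.
Product formed: 0.013 × 1.608e-4 = 2.090e-6 mol.
Rate: 2.090e-6 / 3250 s = 6.43e-10 mol s⁻¹.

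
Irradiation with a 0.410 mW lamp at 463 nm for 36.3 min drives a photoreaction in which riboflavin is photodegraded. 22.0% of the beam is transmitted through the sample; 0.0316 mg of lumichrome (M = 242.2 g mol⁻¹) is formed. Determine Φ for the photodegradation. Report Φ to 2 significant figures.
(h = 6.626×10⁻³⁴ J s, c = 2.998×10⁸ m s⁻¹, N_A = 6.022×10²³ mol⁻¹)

Φ = 0.048

Product: 0.0316 mg / 242.2 g mol⁻¹ = 1.305×10⁻⁷ mol.
Photon energy at 463 nm: hc/λ = (6.626×10⁻³⁴)(2.998×10⁸)/(463×10⁻⁹) = 4.290×10⁻¹⁹ J.
Energy delivered: (0.410 mW)(2178 s) = 0.8930 J.
Photons incident: 0.8930 / 4.290×10⁻¹⁹ = 2.082×10¹⁸, i.e. 2.082×10¹⁸/6.022×10²³ = 3.457×10⁻⁶ mol.
Fraction absorbed: 1 − 22.0/100 = 0.7800.
Photons absorbed: 0.7800 × 3.457×10⁻⁶ = 2.696×10⁻⁶ mol.
Φ = 1.305×10⁻⁷ mol / 2.696×10⁻⁶ mol photons = 0.048.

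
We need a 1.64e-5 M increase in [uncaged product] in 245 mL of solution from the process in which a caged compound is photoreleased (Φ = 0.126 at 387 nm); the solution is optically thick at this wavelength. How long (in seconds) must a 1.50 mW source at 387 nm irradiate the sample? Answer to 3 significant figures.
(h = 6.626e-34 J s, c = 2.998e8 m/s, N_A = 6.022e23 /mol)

Product: (1.64e-5 M)(0.245 L) = 4.018e-6 mol.
Photons that must be absorbed: 4.018e-6 / 0.126 = 3.189e-5 mol.
Photon energy: hc/λ = 5.133e-19 J; per mole, 3.091e5 J mol⁻¹.
Energy required: 3.189e-5 × 3.091e5 = 9.857 J.
Time: 9.857 J / 0.0015 W = 6570 s.

t ≈ 6570 s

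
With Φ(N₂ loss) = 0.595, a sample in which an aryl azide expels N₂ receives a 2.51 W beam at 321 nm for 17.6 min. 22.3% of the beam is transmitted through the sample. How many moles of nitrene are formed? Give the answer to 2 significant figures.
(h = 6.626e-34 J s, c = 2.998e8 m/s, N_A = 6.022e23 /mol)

0.0033 mol

Photon energy at 321 nm: hc/λ = (6.626e-34)(2.998e8)/(321e-9) = 6.188e-19 J.
Energy delivered: (2.51 W)(1056 s) = 2651 J.
Photons incident: 2651 / 6.188e-19 = 4.284e21, i.e. 4.284e21/6.022e23 = 0.007114 mol.
Fraction absorbed: 1 − 22.3/100 = 0.7770.
Photons absorbed: 0.7770 × 0.007114 = 0.005528 mol.
Product: Φ × n_abs = 0.595 × 0.005528 = 0.003289 mol.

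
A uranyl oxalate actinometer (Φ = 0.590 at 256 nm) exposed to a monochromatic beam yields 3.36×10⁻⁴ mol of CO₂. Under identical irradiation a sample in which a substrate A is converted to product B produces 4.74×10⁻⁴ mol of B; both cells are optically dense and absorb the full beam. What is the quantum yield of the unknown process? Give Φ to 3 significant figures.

Φ = 0.832

Photons absorbed by the actinometer: 3.36×10⁻⁴ / 0.590 = 5.695×10⁻⁴ mol.
Φ(unknown) = 4.74×10⁻⁴ / 5.695×10⁻⁴ = 0.832.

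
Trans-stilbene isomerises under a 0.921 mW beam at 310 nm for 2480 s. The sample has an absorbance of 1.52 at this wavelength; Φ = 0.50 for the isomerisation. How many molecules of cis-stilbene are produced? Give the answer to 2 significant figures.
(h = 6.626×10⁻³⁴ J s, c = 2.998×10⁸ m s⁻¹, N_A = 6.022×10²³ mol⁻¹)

Photon energy at 310 nm: hc/λ = (6.626×10⁻³⁴)(2.998×10⁸)/(310×10⁻⁹) = 6.408×10⁻¹⁹ J.
Energy delivered: (0.921 mW)(2480 s) = 2.284 J.
Photons incident: 2.284 / 6.408×10⁻¹⁹ = 3.564×10¹⁸, i.e. 3.564×10¹⁸/6.022×10²³ = 5.918×10⁻⁶ mol.
Fraction absorbed: 1 − 10^(−1.52) = 0.9698.
Photons absorbed: 0.9698 × 5.918×10⁻⁶ = 5.739×10⁻⁶ mol.
Product: Φ × n_abs = 0.50 × 5.739×10⁻⁶ = 2.870×10⁻⁶ mol.
As a count: 2.870×10⁻⁶ × 6.022×10²³ = 1.7×10¹⁸.

1.7×10¹⁸ molecules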